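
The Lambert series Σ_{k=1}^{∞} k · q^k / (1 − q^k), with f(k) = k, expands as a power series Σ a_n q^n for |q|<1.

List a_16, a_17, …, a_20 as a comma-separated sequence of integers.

31, 18, 39, 20, 42

q^16  k|16↦f(k): 16:16 8:8 4:4 2:2 1:1  a_16=31
[q^17] f(17)=17,f(1)=1 ⇒ 18
n=18: 1·18 2·9 3·6 6·3 9·2 18·1  f→[1+2+3+6+9+18]=39
[q^19] f(1)=1,f(19)=19 ⇒ 20
d|20:{20,10,5,4,2,1}  Σf=20+10+5+4+2+1=42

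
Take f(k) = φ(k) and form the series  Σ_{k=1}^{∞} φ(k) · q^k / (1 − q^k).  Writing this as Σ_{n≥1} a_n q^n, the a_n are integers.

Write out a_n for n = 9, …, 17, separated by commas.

d|9:{9,3,1}  Σφ=6+2+1=9
[q^10] φ(1)=1,φ(2)=1,φ(5)=4,φ(10)=4 ⇒ 10
n=11: 1·11 11·1  φ→[1+10]=11
q^12  k|12↦φ(k): 12:4 6:2 4:2 3:2 2:1 1:1  a_12=12
[q^13] φ(1)=1,φ(13)=12 ⇒ 13
[q^14] φ(14)=6,φ(7)=6,φ(2)=1,φ(1)=1 ⇒ 14
d|15:{1,3,5,15}  Σφ=1+2+4+8=15
d|16:{1,2,4,8,16}  Σφ=1+1+2+4+8=16
d|17:{17,1}  Σφ=16+1=17

9, 10, 11, 12, 13, 14, 15, 16, 17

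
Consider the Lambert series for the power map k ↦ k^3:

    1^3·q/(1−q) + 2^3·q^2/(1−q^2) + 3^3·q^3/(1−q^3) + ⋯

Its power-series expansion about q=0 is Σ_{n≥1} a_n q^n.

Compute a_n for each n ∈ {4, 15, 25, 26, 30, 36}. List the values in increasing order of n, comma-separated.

73, 3528, 15751, 19782, 31752, 55261

q^4  k|4↦f(k): 4:64 2:8 1:1  a_4=73
n=15: 15·1 5·3 3·5 1·15  f→[3375+125+27+1]=3528
n=25: 25·1 5·5 1·25  f→[15625+125+1]=15751
d|26:{26,13,2,1}  Σf=17576+2197+8+1=19782
q^30  k|30↦f(k): 30:27000 15:3375 10:1000 6:216 5:125 3:27 2:8 1:1  a_30=31752
[q^36] f(36)=46656,f(18)=5832,f(12)=1728,f(9)=729,f(6)=216,f(4)=64,f(3)=27,f(2)=8,f(1)=1 ⇒ 55261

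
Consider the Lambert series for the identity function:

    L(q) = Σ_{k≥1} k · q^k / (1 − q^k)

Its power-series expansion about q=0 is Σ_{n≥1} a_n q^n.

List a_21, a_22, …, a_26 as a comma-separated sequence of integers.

q^21  k|21↦f(k): 21:21 7:7 3:3 1:1  a_21=32
q^22  k|22↦f(k): 22:22 11:11 2:2 1:1  a_22=36
d|23:{1,23}  Σf=1+23=24
q^24  k|24↦f(k): 1:1 2:2 3:3 4:4 6:6 8:8 12:12 24:24  a_24=60
q^25  k|25↦f(k): 1:1 5:5 25:25  a_25=31
n=26: 26·1 13·2 2·13 1·26  f→[26+13+2+1]=42

32, 36, 24, 60, 31, 42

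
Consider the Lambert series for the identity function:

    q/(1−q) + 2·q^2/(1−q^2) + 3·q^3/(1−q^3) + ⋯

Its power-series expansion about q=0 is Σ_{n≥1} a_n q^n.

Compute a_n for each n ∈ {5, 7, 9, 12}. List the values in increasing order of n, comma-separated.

d|5:{5,1}  Σf=5+1=6
d|7:{1,7}  Σf=1+7=8
n=9: 9·1 3·3 1·9  f→[9+3+1]=13
[q^12] f(1)=1,f(2)=2,f(3)=3,f(4)=4,f(6)=6,f(12)=12 ⇒ 28

6, 8, 13, 28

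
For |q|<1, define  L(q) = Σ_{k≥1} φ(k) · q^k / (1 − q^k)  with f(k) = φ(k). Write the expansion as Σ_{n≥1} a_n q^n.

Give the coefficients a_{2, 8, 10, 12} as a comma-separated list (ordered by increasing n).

d|2:{2,1}  Σφ=1+1=2
d|8:{8,4,2,1}  Σφ=4+2+1+1=8
n=10: 10·1 5·2 2·5 1·10  φ→[4+4+1+1]=10
n=12: 1·12 2·6 3·4 4·3 6·2 12·1  φ→[1+1+2+2+2+4]=12

2, 8, 10, 12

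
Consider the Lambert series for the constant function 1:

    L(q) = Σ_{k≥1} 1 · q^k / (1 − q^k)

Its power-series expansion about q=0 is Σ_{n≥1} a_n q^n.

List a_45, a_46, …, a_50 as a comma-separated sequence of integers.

6, 4, 2, 10, 3, 6

d|45:{1,3,5,9,15,45}  Σf=1+1+1+1+1+1=6
n=46: 46·1 23·2 2·23 1·46  f→[1+1+1+1]=4
d|47:{1,47}  Σf=1+1=2
n=48: 48·1 24·2 16·3 12·4 8·6 6·8 4·12 3·16 2·24 1·48  f→[1+1+1+1+1+1+1+1+1+1]=10
d|49:{1,7,49}  Σf=1+1+1=3
[q^50] f(50)=1,f(25)=1,f(10)=1,f(5)=1,f(2)=1,f(1)=1 ⇒ 6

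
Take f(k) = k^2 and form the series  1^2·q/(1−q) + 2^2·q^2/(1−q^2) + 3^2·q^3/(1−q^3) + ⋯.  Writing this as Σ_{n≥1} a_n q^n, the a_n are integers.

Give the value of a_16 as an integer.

a_16 = 341

n=16: 16·1 8·2 4·4 2·8 1·16  f→[256+64+16+4+1]=341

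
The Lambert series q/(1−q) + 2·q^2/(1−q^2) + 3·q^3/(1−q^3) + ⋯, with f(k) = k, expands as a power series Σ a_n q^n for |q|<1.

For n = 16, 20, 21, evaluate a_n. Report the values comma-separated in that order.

q^16  k|16↦f(k): 16:16 8:8 4:4 2:2 1:1  a_16=31
d|20:{1,2,4,5,10,20}  Σf=1+2+4+5+10+20=42
d|21:{1,3,7,21}  Σf=1+3+7+21=32

31, 42, 32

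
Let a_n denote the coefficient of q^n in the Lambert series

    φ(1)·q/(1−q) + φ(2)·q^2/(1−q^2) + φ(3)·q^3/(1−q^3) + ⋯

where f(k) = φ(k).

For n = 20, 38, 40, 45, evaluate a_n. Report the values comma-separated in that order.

n=20: 20·1 10·2 5·4 4·5 2·10 1·20  φ→[8+4+4+2+1+1]=20
n=38: 1·38 2·19 19·2 38·1  φ→[1+1+18+18]=38
q^40  k|40↦φ(k): 1:1 2:1 4:2 5:4 8:4 10:4 20:8 40:16  a_40=40
n=45: 45·1 15·3 9·5 5·9 3·15 1·45  φ→[24+8+6+4+2+1]=45

20, 38, 40, 45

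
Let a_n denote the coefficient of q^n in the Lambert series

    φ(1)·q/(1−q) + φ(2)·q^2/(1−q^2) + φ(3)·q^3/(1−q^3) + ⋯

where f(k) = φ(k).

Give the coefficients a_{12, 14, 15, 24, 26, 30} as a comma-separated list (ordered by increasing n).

[q^12] φ(12)=4,φ(6)=2,φ(4)=2,φ(3)=2,φ(2)=1,φ(1)=1 ⇒ 12
q^14  k|14↦φ(k): 1:1 2:1 7:6 14:6  a_14=14
n=15: 1·15 3·5 5·3 15·1  φ→[1+2+4+8]=15
n=24: 24·1 12·2 8·3 6·4 4·6 3·8 2·12 1·24  φ→[8+4+4+2+2+2+1+1]=24
n=26: 26·1 13·2 2·13 1·26  φ→[12+12+1+1]=26
n=30: 1·30 2·15 3·10 5·6 6·5 10·3 15·2 30·1  φ→[1+1+2+4+2+4+8+8]=30

12, 14, 15, 24, 26, 30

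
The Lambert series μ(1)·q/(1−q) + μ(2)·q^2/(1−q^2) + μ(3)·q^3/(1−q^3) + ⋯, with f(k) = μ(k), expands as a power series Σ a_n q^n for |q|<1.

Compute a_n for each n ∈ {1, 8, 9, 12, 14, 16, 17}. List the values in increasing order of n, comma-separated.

1, 0, 0, 0, 0, 0, 0

n=1: 1·1  μ→[1]=1
[q^8] μ(8)=0,μ(4)=0,μ(2)=-1,μ(1)=1 ⇒ 0
[q^9] μ(1)=1,μ(3)=-1,μ(9)=0 ⇒ 0
n=12: 12·1 6·2 4·3 3·4 2·6 1·12  μ→[0+1+0+(-1)+(-1)+1]=0
[q^14] μ(1)=1,μ(2)=-1,μ(7)=-1,μ(14)=1 ⇒ 0
d|16:{16,8,4,2,1}  Σμ=0+0+0+(-1)+1=0
d|17:{17,1}  Σμ=(-1)+1=0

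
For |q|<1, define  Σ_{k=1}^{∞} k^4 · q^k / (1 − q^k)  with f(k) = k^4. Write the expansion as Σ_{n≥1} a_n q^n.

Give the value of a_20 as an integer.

[q^20] f(20)=160000,f(10)=10000,f(5)=625,f(4)=256,f(2)=16,f(1)=1 ⇒ 170898

a_20 = 170898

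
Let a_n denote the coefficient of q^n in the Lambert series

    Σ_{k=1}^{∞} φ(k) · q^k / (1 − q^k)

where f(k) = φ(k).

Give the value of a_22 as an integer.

q^22  k|22↦φ(k): 22:10 11:10 2:1 1:1  a_22=22

a_22 = 22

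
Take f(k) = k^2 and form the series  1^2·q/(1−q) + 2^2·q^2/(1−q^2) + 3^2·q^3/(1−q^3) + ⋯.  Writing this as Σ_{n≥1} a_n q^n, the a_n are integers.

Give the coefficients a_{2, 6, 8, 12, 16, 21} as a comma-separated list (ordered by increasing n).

[q^2] f(2)=4,f(1)=1 ⇒ 5
d|6:{6,3,2,1}  Σf=36+9+4+1=50
d|8:{1,2,4,8}  Σf=1+4+16+64=85
q^12  k|12↦f(k): 1:1 2:4 3:9 4:16 6:36 12:144  a_12=210
n=16: 1·16 2·8 4·4 8·2 16·1  f→[1+4+16+64+256]=341
[q^21] f(1)=1,f(3)=9,f(7)=49,f(21)=441 ⇒ 500

5, 50, 85, 210, 341, 500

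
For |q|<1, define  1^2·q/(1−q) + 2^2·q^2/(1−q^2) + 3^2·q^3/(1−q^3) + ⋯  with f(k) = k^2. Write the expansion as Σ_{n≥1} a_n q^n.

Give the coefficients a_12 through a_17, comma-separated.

d|12:{12,6,4,3,2,1}  Σf=144+36+16+9+4+1=210
d|13:{13,1}  Σf=169+1=170
n=14: 1·14 2·7 7·2 14·1  f→[1+4+49+196]=250
d|15:{15,5,3,1}  Σf=225+25+9+1=260
n=16: 16·1 8·2 4·4 2·8 1·16  f→[256+64+16+4+1]=341
[q^17] f(17)=289,f(1)=1 ⇒ 290

210, 170, 250, 260, 341, 290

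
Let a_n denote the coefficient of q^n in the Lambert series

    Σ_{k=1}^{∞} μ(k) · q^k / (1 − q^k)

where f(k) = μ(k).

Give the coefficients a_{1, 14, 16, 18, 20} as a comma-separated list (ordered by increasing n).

1, 0, 0, 0, 0

q^1  k|1↦μ(k): 1:1  a_1=1
q^14  k|14↦μ(k): 1:1 2:-1 7:-1 14:1  a_14=0
[q^16] μ(1)=1,μ(2)=-1,μ(4)=0,μ(8)=0,μ(16)=0 ⇒ 0
d|18:{18,9,6,3,2,1}  Σμ=0+0+1+(-1)+(-1)+1=0
q^20  k|20↦μ(k): 1:1 2:-1 4:0 5:-1 10:1 20:0  a_20=0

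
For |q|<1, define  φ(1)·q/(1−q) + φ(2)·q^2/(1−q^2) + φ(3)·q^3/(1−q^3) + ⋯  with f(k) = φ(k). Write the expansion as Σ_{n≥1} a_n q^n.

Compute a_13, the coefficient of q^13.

n=13: 13·1 1·13  φ→[12+1]=13

a_13 = 13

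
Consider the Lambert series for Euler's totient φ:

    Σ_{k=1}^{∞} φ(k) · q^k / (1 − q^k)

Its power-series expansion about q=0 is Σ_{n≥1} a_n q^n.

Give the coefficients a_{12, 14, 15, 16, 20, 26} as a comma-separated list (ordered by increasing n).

n=12: 12·1 6·2 4·3 3·4 2·6 1·12  φ→[4+2+2+2+1+1]=12
q^14  k|14↦φ(k): 14:6 7:6 2:1 1:1  a_14=14
d|15:{1,3,5,15}  Σφ=1+2+4+8=15
d|16:{1,2,4,8,16}  Σφ=1+1+2+4+8=16
[q^20] φ(20)=8,φ(10)=4,φ(5)=4,φ(4)=2,φ(2)=1,φ(1)=1 ⇒ 20
d|26:{1,2,13,26}  Σφ=1+1+12+12=26

12, 14, 15, 16, 20, 26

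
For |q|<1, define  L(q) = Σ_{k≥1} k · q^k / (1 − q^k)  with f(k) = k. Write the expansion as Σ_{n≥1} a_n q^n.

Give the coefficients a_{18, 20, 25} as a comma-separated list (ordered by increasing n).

39, 42, 31

n=18: 18·1 9·2 6·3 3·6 2·9 1·18  f→[18+9+6+3+2+1]=39
n=20: 1·20 2·10 4·5 5·4 10·2 20·1  f→[1+2+4+5+10+20]=42
d|25:{25,5,1}  Σf=25+5+1=31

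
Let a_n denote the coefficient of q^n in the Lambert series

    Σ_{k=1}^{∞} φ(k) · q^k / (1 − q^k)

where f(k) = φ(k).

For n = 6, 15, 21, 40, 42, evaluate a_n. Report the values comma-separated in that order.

[q^6] φ(6)=2,φ(3)=2,φ(2)=1,φ(1)=1 ⇒ 6
[q^15] φ(1)=1,φ(3)=2,φ(5)=4,φ(15)=8 ⇒ 15
d|21:{21,7,3,1}  Σφ=12+6+2+1=21
q^40  k|40↦φ(k): 1:1 2:1 4:2 5:4 8:4 10:4 20:8 40:16  a_40=40
n=42: 1·42 2·21 3·14 6·7 7·6 14·3 21·2 42·1  φ→[1+1+2+2+6+6+12+12]=42

6, 15, 21, 40, 42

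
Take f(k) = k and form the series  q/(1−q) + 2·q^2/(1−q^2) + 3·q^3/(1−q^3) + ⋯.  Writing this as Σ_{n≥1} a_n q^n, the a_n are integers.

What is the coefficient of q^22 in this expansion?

d|22:{1,2,11,22}  Σf=1+2+11+22=36

a_22 = 36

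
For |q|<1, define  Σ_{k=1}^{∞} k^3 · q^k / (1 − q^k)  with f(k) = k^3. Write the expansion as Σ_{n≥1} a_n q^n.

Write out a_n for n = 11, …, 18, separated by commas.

1332, 2044, 2198, 3096, 3528, 4681, 4914, 6813

[q^11] f(11)=1331,f(1)=1 ⇒ 1332
q^12  k|12↦f(k): 1:1 2:8 3:27 4:64 6:216 12:1728  a_12=2044
d|13:{1,13}  Σf=1+2197=2198
d|14:{14,7,2,1}  Σf=2744+343+8+1=3096
d|15:{15,5,3,1}  Σf=3375+125+27+1=3528
q^16  k|16↦f(k): 1:1 2:8 4:64 8:512 16:4096  a_16=4681
[q^17] f(17)=4913,f(1)=1 ⇒ 4914
q^18  k|18↦f(k): 18:5832 9:729 6:216 3:27 2:8 1:1  a_18=6813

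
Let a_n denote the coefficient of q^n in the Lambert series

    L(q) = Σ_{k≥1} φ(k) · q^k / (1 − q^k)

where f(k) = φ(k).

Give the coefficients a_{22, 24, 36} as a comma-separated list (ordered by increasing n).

[q^22] φ(22)=10,φ(11)=10,φ(2)=1,φ(1)=1 ⇒ 22
d|24:{1,2,3,4,6,8,12,24}  Σφ=1+1+2+2+2+4+4+8=24
[q^36] φ(1)=1,φ(2)=1,φ(3)=2,φ(4)=2,φ(6)=2,φ(9)=6,φ(12)=4,φ(18)=6,φ(36)=12 ⇒ 36

22, 24, 36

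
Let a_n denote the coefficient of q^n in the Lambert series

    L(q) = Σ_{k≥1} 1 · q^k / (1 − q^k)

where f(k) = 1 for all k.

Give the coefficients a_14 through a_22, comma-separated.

n=14: 1·14 2·7 7·2 14·1  f→[1+1+1+1]=4
n=15: 1·15 3·5 5·3 15·1  f→[1+1+1+1]=4
[q^16] f(1)=1,f(2)=1,f(4)=1,f(8)=1,f(16)=1 ⇒ 5
[q^17] f(1)=1,f(17)=1 ⇒ 2
[q^18] f(18)=1,f(9)=1,f(6)=1,f(3)=1,f(2)=1,f(1)=1 ⇒ 6
[q^19] f(1)=1,f(19)=1 ⇒ 2
[q^20] f(20)=1,f(10)=1,f(5)=1,f(4)=1,f(2)=1,f(1)=1 ⇒ 6
q^21  k|21↦f(k): 21:1 7:1 3:1 1:1  a_21=4
d|22:{1,2,11,22}  Σf=1+1+1+1=4

4, 4, 5, 2, 6, 2, 6, 4, 4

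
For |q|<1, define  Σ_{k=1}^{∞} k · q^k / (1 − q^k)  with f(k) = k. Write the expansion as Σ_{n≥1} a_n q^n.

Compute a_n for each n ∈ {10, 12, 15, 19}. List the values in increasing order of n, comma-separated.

18, 28, 24, 20

q^10  k|10↦f(k): 10:10 5:5 2:2 1:1  a_10=18
n=12: 12·1 6·2 4·3 3·4 2·6 1·12  f→[12+6+4+3+2+1]=28
[q^15] f(1)=1,f(3)=3,f(5)=5,f(15)=15 ⇒ 24
[q^19] f(1)=1,f(19)=19 ⇒ 20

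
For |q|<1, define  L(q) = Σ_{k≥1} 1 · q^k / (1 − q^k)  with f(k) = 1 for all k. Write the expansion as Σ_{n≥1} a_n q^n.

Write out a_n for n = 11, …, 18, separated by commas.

2, 6, 2, 4, 4, 5, 2, 6

q^11  k|11↦f(k): 1:1 11:1  a_11=2
[q^12] f(12)=1,f(6)=1,f(4)=1,f(3)=1,f(2)=1,f(1)=1 ⇒ 6
q^13  k|13↦f(k): 1:1 13:1  a_13=2
n=14: 14·1 7·2 2·7 1·14  f→[1+1+1+1]=4
d|15:{1,3,5,15}  Σf=1+1+1+1=4
[q^16] f(1)=1,f(2)=1,f(4)=1,f(8)=1,f(16)=1 ⇒ 5
[q^17] f(17)=1,f(1)=1 ⇒ 2
q^18  k|18↦f(k): 1:1 2:1 3:1 6:1 9:1 18:1  a_18=6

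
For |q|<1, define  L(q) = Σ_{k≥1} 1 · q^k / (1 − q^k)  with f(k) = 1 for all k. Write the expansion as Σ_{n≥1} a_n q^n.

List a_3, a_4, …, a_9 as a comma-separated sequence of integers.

2, 3, 2, 4, 2, 4, 3

q^3  k|3↦f(k): 1:1 3:1  a_3=2
[q^4] f(4)=1,f(2)=1,f(1)=1 ⇒ 3
[q^5] f(5)=1,f(1)=1 ⇒ 2
n=6: 1·6 2·3 3·2 6·1  f→[1+1+1+1]=4
n=7: 7·1 1·7  f→[1+1]=2
q^8  k|8↦f(k): 1:1 2:1 4:1 8:1  a_8=4
[q^9] f(9)=1,f(3)=1,f(1)=1 ⇒ 3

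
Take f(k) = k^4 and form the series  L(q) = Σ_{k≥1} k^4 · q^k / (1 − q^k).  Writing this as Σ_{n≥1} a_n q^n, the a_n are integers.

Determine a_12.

a_12 = 22386

[q^12] f(12)=20736,f(6)=1296,f(4)=256,f(3)=81,f(2)=16,f(1)=1 ⇒ 22386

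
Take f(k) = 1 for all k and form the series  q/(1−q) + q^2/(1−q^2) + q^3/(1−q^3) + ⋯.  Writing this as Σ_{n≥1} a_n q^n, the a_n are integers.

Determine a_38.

q^38  k|38↦f(k): 1:1 2:1 19:1 38:1  a_38=4

a_38 = 4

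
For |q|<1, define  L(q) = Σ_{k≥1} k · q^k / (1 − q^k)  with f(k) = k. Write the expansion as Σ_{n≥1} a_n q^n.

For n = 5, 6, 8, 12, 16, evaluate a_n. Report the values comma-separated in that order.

6, 12, 15, 28, 31

q^5  k|5↦f(k): 5:5 1:1  a_5=6
n=6: 6·1 3·2 2·3 1·6  f→[6+3+2+1]=12
d|8:{1,2,4,8}  Σf=1+2+4+8=15
[q^12] f(1)=1,f(2)=2,f(3)=3,f(4)=4,f(6)=6,f(12)=12 ⇒ 28
n=16: 1·16 2·8 4·4 8·2 16·1  f→[1+2+4+8+16]=31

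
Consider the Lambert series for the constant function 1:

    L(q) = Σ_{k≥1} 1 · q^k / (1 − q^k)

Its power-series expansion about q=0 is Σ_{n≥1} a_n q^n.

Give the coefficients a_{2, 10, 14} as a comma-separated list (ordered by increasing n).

2, 4, 4

q^2  k|2↦f(k): 2:1 1:1  a_2=2
[q^10] f(1)=1,f(2)=1,f(5)=1,f(10)=1 ⇒ 4
q^14  k|14↦f(k): 1:1 2:1 7:1 14:1  a_14=4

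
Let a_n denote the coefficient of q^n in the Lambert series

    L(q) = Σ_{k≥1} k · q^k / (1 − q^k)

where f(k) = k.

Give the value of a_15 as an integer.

q^15  k|15↦f(k): 15:15 5:5 3:3 1:1  a_15=24

a_15 = 24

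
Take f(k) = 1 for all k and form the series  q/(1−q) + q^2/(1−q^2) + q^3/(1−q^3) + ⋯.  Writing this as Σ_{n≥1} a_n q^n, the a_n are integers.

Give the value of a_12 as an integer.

a_12 = 6

q^12  k|12↦f(k): 12:1 6:1 4:1 3:1 2:1 1:1  a_12=6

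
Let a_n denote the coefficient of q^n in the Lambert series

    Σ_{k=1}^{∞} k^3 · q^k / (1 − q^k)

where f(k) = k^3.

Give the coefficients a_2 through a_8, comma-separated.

9, 28, 73, 126, 252, 344, 585

[q^2] f(1)=1,f(2)=8 ⇒ 9
d|3:{3,1}  Σf=27+1=28
d|4:{4,2,1}  Σf=64+8+1=73
d|5:{1,5}  Σf=1+125=126
d|6:{6,3,2,1}  Σf=216+27+8+1=252
[q^7] f(1)=1,f(7)=343 ⇒ 344
n=8: 8·1 4·2 2·4 1·8  f→[512+64+8+1]=585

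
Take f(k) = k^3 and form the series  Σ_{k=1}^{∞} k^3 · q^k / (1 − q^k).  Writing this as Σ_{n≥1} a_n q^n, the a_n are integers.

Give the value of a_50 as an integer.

n=50: 1·50 2·25 5·10 10·5 25·2 50·1  f→[1+8+125+1000+15625+125000]=141759

a_50 = 141759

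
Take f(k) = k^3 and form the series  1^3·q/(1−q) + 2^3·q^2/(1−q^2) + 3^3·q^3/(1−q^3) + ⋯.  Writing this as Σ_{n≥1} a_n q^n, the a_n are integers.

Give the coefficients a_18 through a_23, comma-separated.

[q^18] f(18)=5832,f(9)=729,f(6)=216,f(3)=27,f(2)=8,f(1)=1 ⇒ 6813
q^19  k|19↦f(k): 19:6859 1:1  a_19=6860
[q^20] f(20)=8000,f(10)=1000,f(5)=125,f(4)=64,f(2)=8,f(1)=1 ⇒ 9198
n=21: 21·1 7·3 3·7 1·21  f→[9261+343+27+1]=9632
[q^22] f(22)=10648,f(11)=1331,f(2)=8,f(1)=1 ⇒ 11988
d|23:{23,1}  Σf=12167+1=12168

6813, 6860, 9198, 9632, 11988, 12168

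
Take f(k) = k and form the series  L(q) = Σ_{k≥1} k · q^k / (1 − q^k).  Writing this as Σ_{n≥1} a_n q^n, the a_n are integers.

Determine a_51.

n=51: 1·51 3·17 17·3 51·1  f→[1+3+17+51]=72

a_51 = 72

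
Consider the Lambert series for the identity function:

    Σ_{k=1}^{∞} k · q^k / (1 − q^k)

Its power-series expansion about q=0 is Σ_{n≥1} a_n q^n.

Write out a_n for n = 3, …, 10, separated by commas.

[q^3] f(3)=3,f(1)=1 ⇒ 4
d|4:{1,2,4}  Σf=1+2+4=7
d|5:{5,1}  Σf=5+1=6
n=6: 1·6 2·3 3·2 6·1  f→[1+2+3+6]=12
[q^7] f(1)=1,f(7)=7 ⇒ 8
q^8  k|8↦f(k): 1:1 2:2 4:4 8:8  a_8=15
[q^9] f(9)=9,f(3)=3,f(1)=1 ⇒ 13
n=10: 1·10 2·5 5·2 10·1  f→[1+2+5+10]=18

4, 7, 6, 12, 8, 15, 13, 18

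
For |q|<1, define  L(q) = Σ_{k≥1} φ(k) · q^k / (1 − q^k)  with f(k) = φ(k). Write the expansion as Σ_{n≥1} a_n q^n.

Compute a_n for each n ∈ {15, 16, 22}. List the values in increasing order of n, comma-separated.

n=15: 1·15 3·5 5·3 15·1  φ→[1+2+4+8]=15
n=16: 1·16 2·8 4·4 8·2 16·1  φ→[1+1+2+4+8]=16
[q^22] φ(1)=1,φ(2)=1,φ(11)=10,φ(22)=10 ⇒ 22

15, 16, 22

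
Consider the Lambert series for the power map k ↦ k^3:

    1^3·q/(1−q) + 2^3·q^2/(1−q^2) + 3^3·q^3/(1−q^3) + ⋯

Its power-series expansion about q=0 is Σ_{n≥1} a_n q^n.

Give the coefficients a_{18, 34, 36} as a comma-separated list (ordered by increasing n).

6813, 44226, 55261

[q^18] f(18)=5832,f(9)=729,f(6)=216,f(3)=27,f(2)=8,f(1)=1 ⇒ 6813
d|34:{34,17,2,1}  Σf=39304+4913+8+1=44226
q^36  k|36↦f(k): 36:46656 18:5832 12:1728 9:729 6:216 4:64 3:27 2:8 1:1  a_36=55261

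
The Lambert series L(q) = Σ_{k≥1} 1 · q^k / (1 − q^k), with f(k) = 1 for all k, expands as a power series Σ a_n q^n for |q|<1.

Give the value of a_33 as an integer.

a_33 = 4

d|33:{1,3,11,33}  Σf=1+1+1+1=4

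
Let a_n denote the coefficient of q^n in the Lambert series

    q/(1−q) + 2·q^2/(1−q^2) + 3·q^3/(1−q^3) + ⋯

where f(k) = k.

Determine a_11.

a_11 = 12

n=11: 11·1 1·11  f→[11+1]=12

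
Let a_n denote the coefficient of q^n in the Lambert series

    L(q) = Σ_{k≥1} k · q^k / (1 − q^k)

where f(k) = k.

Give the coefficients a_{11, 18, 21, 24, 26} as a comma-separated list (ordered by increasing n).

12, 39, 32, 60, 42

[q^11] f(11)=11,f(1)=1 ⇒ 12
q^18  k|18↦f(k): 1:1 2:2 3:3 6:6 9:9 18:18  a_18=39
q^21  k|21↦f(k): 21:21 7:7 3:3 1:1  a_21=32
d|24:{1,2,3,4,6,8,12,24}  Σf=1+2+3+4+6+8+12+24=60
[q^26] f(26)=26,f(13)=13,f(2)=2,f(1)=1 ⇒ 42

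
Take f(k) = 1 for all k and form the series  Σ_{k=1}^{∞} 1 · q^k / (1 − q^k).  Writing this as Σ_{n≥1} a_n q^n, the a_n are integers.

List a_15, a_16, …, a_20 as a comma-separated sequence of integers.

4, 5, 2, 6, 2, 6

n=15: 15·1 5·3 3·5 1·15  f→[1+1+1+1]=4
d|16:{16,8,4,2,1}  Σf=1+1+1+1+1=5
q^17  k|17↦f(k): 1:1 17:1  a_17=2
[q^18] f(1)=1,f(2)=1,f(3)=1,f(6)=1,f(9)=1,f(18)=1 ⇒ 6
d|19:{1,19}  Σf=1+1=2
n=20: 1·20 2·10 4·5 5·4 10·2 20·1  f→[1+1+1+1+1+1]=6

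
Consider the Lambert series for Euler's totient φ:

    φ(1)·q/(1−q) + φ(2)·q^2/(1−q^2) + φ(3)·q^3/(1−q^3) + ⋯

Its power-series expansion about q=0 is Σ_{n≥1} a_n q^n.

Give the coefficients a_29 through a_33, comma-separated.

[q^29] φ(1)=1,φ(29)=28 ⇒ 29
q^30  k|30↦φ(k): 1:1 2:1 3:2 5:4 6:2 10:4 15:8 30:8  a_30=30
[q^31] φ(31)=30,φ(1)=1 ⇒ 31
q^32  k|32↦φ(k): 32:16 16:8 8:4 4:2 2:1 1:1  a_32=32
[q^33] φ(33)=20,φ(11)=10,φ(3)=2,φ(1)=1 ⇒ 33

29, 30, 31, 32, 33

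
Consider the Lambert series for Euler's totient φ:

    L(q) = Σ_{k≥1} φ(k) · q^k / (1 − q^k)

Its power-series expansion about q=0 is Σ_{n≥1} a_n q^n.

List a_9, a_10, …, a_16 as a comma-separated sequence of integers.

q^9  k|9↦φ(k): 1:1 3:2 9:6  a_9=9
[q^10] φ(10)=4,φ(5)=4,φ(2)=1,φ(1)=1 ⇒ 10
n=11: 11·1 1·11  φ→[10+1]=11
q^12  k|12↦φ(k): 12:4 6:2 4:2 3:2 2:1 1:1  a_12=12
[q^13] φ(13)=12,φ(1)=1 ⇒ 13
n=14: 1·14 2·7 7·2 14·1  φ→[1+1+6+6]=14
[q^15] φ(1)=1,φ(3)=2,φ(5)=4,φ(15)=8 ⇒ 15
n=16: 1·16 2·8 4·4 8·2 16·1  φ→[1+1+2+4+8]=16

9, 10, 11, 12, 13, 14, 15, 16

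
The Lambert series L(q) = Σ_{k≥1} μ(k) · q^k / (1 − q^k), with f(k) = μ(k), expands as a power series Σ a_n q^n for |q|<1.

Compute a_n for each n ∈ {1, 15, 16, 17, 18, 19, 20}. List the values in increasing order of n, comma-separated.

1, 0, 0, 0, 0, 0, 0

d|1:{1}  Σμ=1=1
q^15  k|15↦μ(k): 15:1 5:-1 3:-1 1:1  a_15=0
d|16:{16,8,4,2,1}  Σμ=0+0+0+(-1)+1=0
n=17: 17·1 1·17  μ→[(-1)+1]=0
[q^18] μ(1)=1,μ(2)=-1,μ(3)=-1,μ(6)=1,μ(9)=0,μ(18)=0 ⇒ 0
n=19: 1·19 19·1  μ→[1+(-1)]=0
d|20:{1,2,4,5,10,20}  Σμ=1+(-1)+0+(-1)+1+0=0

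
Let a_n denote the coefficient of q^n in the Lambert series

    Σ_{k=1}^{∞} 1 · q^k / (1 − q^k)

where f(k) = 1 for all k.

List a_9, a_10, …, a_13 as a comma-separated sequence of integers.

q^9  k|9↦f(k): 9:1 3:1 1:1  a_9=3
[q^10] f(1)=1,f(2)=1,f(5)=1,f(10)=1 ⇒ 4
n=11: 1·11 11·1  f→[1+1]=2
n=12: 1·12 2·6 3·4 4·3 6·2 12·1  f→[1+1+1+1+1+1]=6
[q^13] f(1)=1,f(13)=1 ⇒ 2

3, 4, 2, 6, 2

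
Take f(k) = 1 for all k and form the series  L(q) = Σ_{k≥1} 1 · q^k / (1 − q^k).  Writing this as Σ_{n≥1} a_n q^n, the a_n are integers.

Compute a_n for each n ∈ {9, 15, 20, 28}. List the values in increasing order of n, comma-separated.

d|9:{9,3,1}  Σf=1+1+1=3
n=15: 1·15 3·5 5·3 15·1  f→[1+1+1+1]=4
n=20: 1·20 2·10 4·5 5·4 10·2 20·1  f→[1+1+1+1+1+1]=6
[q^28] f(28)=1,f(14)=1,f(7)=1,f(4)=1,f(2)=1,f(1)=1 ⇒ 6

3, 4, 6, 6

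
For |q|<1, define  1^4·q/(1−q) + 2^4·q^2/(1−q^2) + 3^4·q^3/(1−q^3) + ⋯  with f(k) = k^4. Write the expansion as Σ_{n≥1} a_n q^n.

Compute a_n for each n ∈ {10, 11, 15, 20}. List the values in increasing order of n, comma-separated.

10642, 14642, 51332, 170898

d|10:{1,2,5,10}  Σf=1+16+625+10000=10642
q^11  k|11↦f(k): 1:1 11:14641  a_11=14642
n=15: 1·15 3·5 5·3 15·1  f→[1+81+625+50625]=51332
d|20:{20,10,5,4,2,1}  Σf=160000+10000+625+256+16+1=170898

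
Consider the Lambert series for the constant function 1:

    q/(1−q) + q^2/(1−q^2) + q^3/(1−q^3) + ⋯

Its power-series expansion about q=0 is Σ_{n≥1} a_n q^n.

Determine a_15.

a_15 = 4

n=15: 1·15 3·5 5·3 15·1  f→[1+1+1+1]=4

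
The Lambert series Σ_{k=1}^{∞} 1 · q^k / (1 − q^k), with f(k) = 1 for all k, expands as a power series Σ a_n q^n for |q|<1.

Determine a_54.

[q^54] f(54)=1,f(27)=1,f(18)=1,f(9)=1,f(6)=1,f(3)=1,f(2)=1,f(1)=1 ⇒ 8

a_54 = 8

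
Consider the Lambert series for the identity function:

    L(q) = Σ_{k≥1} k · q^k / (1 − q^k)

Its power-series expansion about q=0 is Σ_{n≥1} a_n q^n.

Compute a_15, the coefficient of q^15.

a_15 = 24

n=15: 1·15 3·5 5·3 15·1  f→[1+3+5+15]=24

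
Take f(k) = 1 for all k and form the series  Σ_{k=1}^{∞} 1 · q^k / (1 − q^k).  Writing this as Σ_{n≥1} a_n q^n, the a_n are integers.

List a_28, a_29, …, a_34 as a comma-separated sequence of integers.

q^28  k|28↦f(k): 1:1 2:1 4:1 7:1 14:1 28:1  a_28=6
q^29  k|29↦f(k): 1:1 29:1  a_29=2
n=30: 30·1 15·2 10·3 6·5 5·6 3·10 2·15 1·30  f→[1+1+1+1+1+1+1+1]=8
n=31: 31·1 1·31  f→[1+1]=2
q^32  k|32↦f(k): 1:1 2:1 4:1 8:1 16:1 32:1  a_32=6
n=33: 1·33 3·11 11·3 33·1  f→[1+1+1+1]=4
q^34  k|34↦f(k): 34:1 17:1 2:1 1:1  a_34=4

6, 2, 8, 2, 6, 4, 4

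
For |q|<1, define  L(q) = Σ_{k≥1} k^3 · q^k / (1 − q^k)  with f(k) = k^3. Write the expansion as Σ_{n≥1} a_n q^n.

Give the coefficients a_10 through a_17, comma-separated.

1134, 1332, 2044, 2198, 3096, 3528, 4681, 4914

n=10: 1·10 2·5 5·2 10·1  f→[1+8+125+1000]=1134
[q^11] f(1)=1,f(11)=1331 ⇒ 1332
d|12:{12,6,4,3,2,1}  Σf=1728+216+64+27+8+1=2044
[q^13] f(1)=1,f(13)=2197 ⇒ 2198
[q^14] f(14)=2744,f(7)=343,f(2)=8,f(1)=1 ⇒ 3096
d|15:{15,5,3,1}  Σf=3375+125+27+1=3528
n=16: 16·1 8·2 4·4 2·8 1·16  f→[4096+512+64+8+1]=4681
[q^17] f(1)=1,f(17)=4913 ⇒ 4914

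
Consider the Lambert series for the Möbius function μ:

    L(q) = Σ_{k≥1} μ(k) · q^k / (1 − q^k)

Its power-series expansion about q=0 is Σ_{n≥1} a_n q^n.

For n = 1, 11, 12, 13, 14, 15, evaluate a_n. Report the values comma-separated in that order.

q^1  k|1↦μ(k): 1:1  a_1=1
d|11:{11,1}  Σμ=(-1)+1=0
d|12:{1,2,3,4,6,12}  Σμ=1+(-1)+(-1)+0+1+0=0
q^13  k|13↦μ(k): 1:1 13:-1  a_13=0
d|14:{1,2,7,14}  Σμ=1+(-1)+(-1)+1=0
d|15:{1,3,5,15}  Σμ=1+(-1)+(-1)+1=0

1, 0, 0, 0, 0, 0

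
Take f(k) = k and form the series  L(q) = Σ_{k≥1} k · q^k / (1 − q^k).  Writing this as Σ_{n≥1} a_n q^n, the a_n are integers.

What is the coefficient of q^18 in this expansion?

d|18:{1,2,3,6,9,18}  Σf=1+2+3+6+9+18=39

a_18 = 39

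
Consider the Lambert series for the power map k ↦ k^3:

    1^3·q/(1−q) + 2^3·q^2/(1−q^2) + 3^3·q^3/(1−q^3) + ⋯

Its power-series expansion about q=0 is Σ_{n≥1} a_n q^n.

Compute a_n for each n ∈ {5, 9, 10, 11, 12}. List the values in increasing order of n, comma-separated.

126, 757, 1134, 1332, 2044

q^5  k|5↦f(k): 5:125 1:1  a_5=126
d|9:{9,3,1}  Σf=729+27+1=757
d|10:{10,5,2,1}  Σf=1000+125+8+1=1134
d|11:{11,1}  Σf=1331+1=1332
n=12: 12·1 6·2 4·3 3·4 2·6 1·12  f→[1728+216+64+27+8+1]=2044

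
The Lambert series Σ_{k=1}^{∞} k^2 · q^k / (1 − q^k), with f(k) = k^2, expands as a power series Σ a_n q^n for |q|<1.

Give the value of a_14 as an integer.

[q^14] f(14)=196,f(7)=49,f(2)=4,f(1)=1 ⇒ 250

a_14 = 250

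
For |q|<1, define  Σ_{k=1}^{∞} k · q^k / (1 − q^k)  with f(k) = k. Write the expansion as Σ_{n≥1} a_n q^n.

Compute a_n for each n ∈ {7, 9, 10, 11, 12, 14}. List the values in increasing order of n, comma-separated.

8, 13, 18, 12, 28, 24

n=7: 1·7 7·1  f→[1+7]=8
d|9:{9,3,1}  Σf=9+3+1=13
[q^10] f(1)=1,f(2)=2,f(5)=5,f(10)=10 ⇒ 18
n=11: 1·11 11·1  f→[1+11]=12
[q^12] f(1)=1,f(2)=2,f(3)=3,f(4)=4,f(6)=6,f(12)=12 ⇒ 28
n=14: 1·14 2·7 7·2 14·1  f→[1+2+7+14]=24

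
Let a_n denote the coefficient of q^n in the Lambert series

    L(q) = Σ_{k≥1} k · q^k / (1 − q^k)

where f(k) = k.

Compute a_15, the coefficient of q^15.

d|15:{15,5,3,1}  Σf=15+5+3+1=24

a_15 = 24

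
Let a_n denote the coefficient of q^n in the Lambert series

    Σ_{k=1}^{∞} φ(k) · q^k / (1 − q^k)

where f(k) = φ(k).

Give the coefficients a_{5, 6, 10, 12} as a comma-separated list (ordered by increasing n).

d|5:{1,5}  Σφ=1+4=5
[q^6] φ(6)=2,φ(3)=2,φ(2)=1,φ(1)=1 ⇒ 6
d|10:{10,5,2,1}  Σφ=4+4+1+1=10
[q^12] φ(1)=1,φ(2)=1,φ(3)=2,φ(4)=2,φ(6)=2,φ(12)=4 ⇒ 12

5, 6, 10, 12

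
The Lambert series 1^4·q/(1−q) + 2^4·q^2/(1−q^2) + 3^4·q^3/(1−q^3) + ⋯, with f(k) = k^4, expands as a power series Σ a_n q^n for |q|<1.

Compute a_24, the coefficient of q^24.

a_24 = 358258

q^24  k|24↦f(k): 1:1 2:16 3:81 4:256 6:1296 8:4096 12:20736 24:331776  a_24=358258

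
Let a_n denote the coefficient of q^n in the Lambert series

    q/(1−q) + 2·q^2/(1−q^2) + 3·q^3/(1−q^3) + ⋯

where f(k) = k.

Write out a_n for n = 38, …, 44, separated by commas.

n=38: 38·1 19·2 2·19 1·38  f→[38+19+2+1]=60
d|39:{1,3,13,39}  Σf=1+3+13+39=56
q^40  k|40↦f(k): 1:1 2:2 4:4 5:5 8:8 10:10 20:20 40:40  a_40=90
[q^41] f(41)=41,f(1)=1 ⇒ 42
[q^42] f(1)=1,f(2)=2,f(3)=3,f(6)=6,f(7)=7,f(14)=14,f(21)=21,f(42)=42 ⇒ 96
n=43: 1·43 43·1  f→[1+43]=44
q^44  k|44↦f(k): 44:44 22:22 11:11 4:4 2:2 1:1  a_44=84

60, 56, 90, 42, 96, 44, 84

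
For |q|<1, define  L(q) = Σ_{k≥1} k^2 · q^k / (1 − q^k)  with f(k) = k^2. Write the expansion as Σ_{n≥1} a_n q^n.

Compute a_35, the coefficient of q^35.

q^35  k|35↦f(k): 35:1225 7:49 5:25 1:1  a_35=1300

a_35 = 1300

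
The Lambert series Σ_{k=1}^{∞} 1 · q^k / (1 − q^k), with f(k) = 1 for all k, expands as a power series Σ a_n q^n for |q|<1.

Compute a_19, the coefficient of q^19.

q^19  k|19↦f(k): 1:1 19:1  a_19=2

a_19 = 2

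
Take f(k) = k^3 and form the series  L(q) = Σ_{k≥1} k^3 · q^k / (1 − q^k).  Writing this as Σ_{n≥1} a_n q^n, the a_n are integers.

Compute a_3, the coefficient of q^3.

[q^3] f(3)=27,f(1)=1 ⇒ 28

a_3 = 28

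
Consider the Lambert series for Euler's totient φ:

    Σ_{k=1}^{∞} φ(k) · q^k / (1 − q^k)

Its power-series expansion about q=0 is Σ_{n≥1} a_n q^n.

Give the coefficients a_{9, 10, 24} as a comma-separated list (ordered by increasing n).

n=9: 1·9 3·3 9·1  φ→[1+2+6]=9
[q^10] φ(10)=4,φ(5)=4,φ(2)=1,φ(1)=1 ⇒ 10
n=24: 24·1 12·2 8·3 6·4 4·6 3·8 2·12 1·24  φ→[8+4+4+2+2+2+1+1]=24

9, 10, 24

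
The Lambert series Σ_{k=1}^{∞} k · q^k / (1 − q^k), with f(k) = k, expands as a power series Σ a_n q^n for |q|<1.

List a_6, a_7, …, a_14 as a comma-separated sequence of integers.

d|6:{1,2,3,6}  Σf=1+2+3+6=12
d|7:{7,1}  Σf=7+1=8
[q^8] f(1)=1,f(2)=2,f(4)=4,f(8)=8 ⇒ 15
[q^9] f(9)=9,f(3)=3,f(1)=1 ⇒ 13
n=10: 10·1 5·2 2·5 1·10  f→[10+5+2+1]=18
d|11:{11,1}  Σf=11+1=12
[q^12] f(12)=12,f(6)=6,f(4)=4,f(3)=3,f(2)=2,f(1)=1 ⇒ 28
n=13: 13·1 1·13  f→[13+1]=14
[q^14] f(1)=1,f(2)=2,f(7)=7,f(14)=14 ⇒ 24

12, 8, 15, 13, 18, 12, 28, 14, 24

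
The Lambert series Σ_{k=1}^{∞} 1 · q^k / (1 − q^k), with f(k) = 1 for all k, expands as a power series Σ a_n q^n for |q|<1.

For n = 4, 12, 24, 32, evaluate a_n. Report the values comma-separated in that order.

3, 6, 8, 6

n=4: 1·4 2·2 4·1  f→[1+1+1]=3
d|12:{12,6,4,3,2,1}  Σf=1+1+1+1+1+1=6
n=24: 1·24 2·12 3·8 4·6 6·4 8·3 12·2 24·1  f→[1+1+1+1+1+1+1+1]=8
q^32  k|32↦f(k): 32:1 16:1 8:1 4:1 2:1 1:1  a_32=6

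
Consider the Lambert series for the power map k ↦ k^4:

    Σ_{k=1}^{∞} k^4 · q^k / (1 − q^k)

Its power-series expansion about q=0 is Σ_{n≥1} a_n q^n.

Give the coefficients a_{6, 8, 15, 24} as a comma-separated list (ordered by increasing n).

n=6: 1·6 2·3 3·2 6·1  f→[1+16+81+1296]=1394
d|8:{1,2,4,8}  Σf=1+16+256+4096=4369
[q^15] f(1)=1,f(3)=81,f(5)=625,f(15)=50625 ⇒ 51332
[q^24] f(1)=1,f(2)=16,f(3)=81,f(4)=256,f(6)=1296,f(8)=4096,f(12)=20736,f(24)=331776 ⇒ 358258

1394, 4369, 51332, 358258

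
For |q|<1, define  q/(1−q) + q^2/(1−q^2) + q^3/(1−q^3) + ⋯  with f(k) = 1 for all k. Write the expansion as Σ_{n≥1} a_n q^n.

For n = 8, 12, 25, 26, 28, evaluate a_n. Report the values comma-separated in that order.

4, 6, 3, 4, 6

d|8:{1,2,4,8}  Σf=1+1+1+1=4
d|12:{12,6,4,3,2,1}  Σf=1+1+1+1+1+1=6
n=25: 25·1 5·5 1·25  f→[1+1+1]=3
[q^26] f(26)=1,f(13)=1,f(2)=1,f(1)=1 ⇒ 4
n=28: 1·28 2·14 4·7 7·4 14·2 28·1  f→[1+1+1+1+1+1]=6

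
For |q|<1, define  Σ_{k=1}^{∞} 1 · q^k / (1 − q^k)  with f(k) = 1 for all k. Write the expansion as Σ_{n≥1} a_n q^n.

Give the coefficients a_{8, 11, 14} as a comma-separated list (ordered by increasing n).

4, 2, 4

d|8:{1,2,4,8}  Σf=1+1+1+1=4
q^11  k|11↦f(k): 11:1 1:1  a_11=2
n=14: 14·1 7·2 2·7 1·14  f→[1+1+1+1]=4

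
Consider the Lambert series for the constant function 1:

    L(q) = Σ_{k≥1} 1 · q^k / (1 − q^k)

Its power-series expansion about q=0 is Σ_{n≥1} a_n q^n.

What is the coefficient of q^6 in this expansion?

a_6 = 4

d|6:{1,2,3,6}  Σf=1+1+1+1=4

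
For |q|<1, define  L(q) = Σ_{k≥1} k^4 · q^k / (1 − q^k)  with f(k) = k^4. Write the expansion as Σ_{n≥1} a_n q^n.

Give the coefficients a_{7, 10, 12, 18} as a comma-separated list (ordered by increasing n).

d|7:{1,7}  Σf=1+2401=2402
d|10:{1,2,5,10}  Σf=1+16+625+10000=10642
q^12  k|12↦f(k): 1:1 2:16 3:81 4:256 6:1296 12:20736  a_12=22386
d|18:{18,9,6,3,2,1}  Σf=104976+6561+1296+81+16+1=112931

2402, 10642, 22386, 112931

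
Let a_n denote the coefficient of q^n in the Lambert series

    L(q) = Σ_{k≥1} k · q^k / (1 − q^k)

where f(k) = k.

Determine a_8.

a_8 = 15

[q^8] f(8)=8,f(4)=4,f(2)=2,f(1)=1 ⇒ 15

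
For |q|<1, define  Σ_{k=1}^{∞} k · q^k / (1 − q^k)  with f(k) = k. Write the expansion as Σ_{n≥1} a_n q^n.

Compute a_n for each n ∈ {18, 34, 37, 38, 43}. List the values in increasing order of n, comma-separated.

39, 54, 38, 60, 44

q^18  k|18↦f(k): 18:18 9:9 6:6 3:3 2:2 1:1  a_18=39
[q^34] f(1)=1,f(2)=2,f(17)=17,f(34)=34 ⇒ 54
q^37  k|37↦f(k): 37:37 1:1  a_37=38
[q^38] f(1)=1,f(2)=2,f(19)=19,f(38)=38 ⇒ 60
[q^43] f(1)=1,f(43)=43 ⇒ 44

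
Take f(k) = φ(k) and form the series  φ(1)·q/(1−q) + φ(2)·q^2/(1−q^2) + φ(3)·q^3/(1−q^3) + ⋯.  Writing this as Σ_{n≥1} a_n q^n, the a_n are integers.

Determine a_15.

q^15  k|15↦φ(k): 1:1 3:2 5:4 15:8  a_15=15

a_15 = 15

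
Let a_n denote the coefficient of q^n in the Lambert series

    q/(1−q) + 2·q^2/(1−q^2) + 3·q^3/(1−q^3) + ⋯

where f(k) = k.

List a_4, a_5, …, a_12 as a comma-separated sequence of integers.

7, 6, 12, 8, 15, 13, 18, 12, 28

d|4:{4,2,1}  Σf=4+2+1=7
[q^5] f(1)=1,f(5)=5 ⇒ 6
d|6:{6,3,2,1}  Σf=6+3+2+1=12
q^7  k|7↦f(k): 7:7 1:1  a_7=8
[q^8] f(1)=1,f(2)=2,f(4)=4,f(8)=8 ⇒ 15
n=9: 9·1 3·3 1·9  f→[9+3+1]=13
[q^10] f(1)=1,f(2)=2,f(5)=5,f(10)=10 ⇒ 18
q^11  k|11↦f(k): 1:1 11:11  a_11=12
d|12:{12,6,4,3,2,1}  Σf=12+6+4+3+2+1=28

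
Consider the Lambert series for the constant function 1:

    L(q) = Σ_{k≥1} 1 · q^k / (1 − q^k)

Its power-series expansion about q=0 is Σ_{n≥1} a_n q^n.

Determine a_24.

a_24 = 8

q^24  k|24↦f(k): 24:1 12:1 8:1 6:1 4:1 3:1 2:1 1:1  a_24=8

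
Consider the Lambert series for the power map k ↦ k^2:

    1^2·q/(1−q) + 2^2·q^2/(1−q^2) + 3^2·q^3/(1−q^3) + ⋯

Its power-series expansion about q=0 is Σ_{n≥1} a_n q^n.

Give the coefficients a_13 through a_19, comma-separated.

170, 250, 260, 341, 290, 455, 362

d|13:{13,1}  Σf=169+1=170
d|14:{14,7,2,1}  Σf=196+49+4+1=250
n=15: 15·1 5·3 3·5 1·15  f→[225+25+9+1]=260
q^16  k|16↦f(k): 16:256 8:64 4:16 2:4 1:1  a_16=341
[q^17] f(1)=1,f(17)=289 ⇒ 290
[q^18] f(18)=324,f(9)=81,f(6)=36,f(3)=9,f(2)=4,f(1)=1 ⇒ 455
d|19:{19,1}  Σf=361+1=362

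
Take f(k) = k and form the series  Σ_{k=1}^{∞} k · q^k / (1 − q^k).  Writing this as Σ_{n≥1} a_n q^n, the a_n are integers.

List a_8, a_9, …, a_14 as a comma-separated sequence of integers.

d|8:{1,2,4,8}  Σf=1+2+4+8=15
d|9:{9,3,1}  Σf=9+3+1=13
[q^10] f(1)=1,f(2)=2,f(5)=5,f(10)=10 ⇒ 18
q^11  k|11↦f(k): 1:1 11:11  a_11=12
q^12  k|12↦f(k): 1:1 2:2 3:3 4:4 6:6 12:12  a_12=28
[q^13] f(13)=13,f(1)=1 ⇒ 14
[q^14] f(1)=1,f(2)=2,f(7)=7,f(14)=14 ⇒ 24

15, 13, 18, 12, 28, 14, 24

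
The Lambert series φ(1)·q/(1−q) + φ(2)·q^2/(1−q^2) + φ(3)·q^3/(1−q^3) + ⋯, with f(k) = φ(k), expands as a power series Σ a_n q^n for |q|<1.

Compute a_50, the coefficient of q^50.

n=50: 50·1 25·2 10·5 5·10 2·25 1·50  φ→[20+20+4+4+1+1]=50

a_50 = 50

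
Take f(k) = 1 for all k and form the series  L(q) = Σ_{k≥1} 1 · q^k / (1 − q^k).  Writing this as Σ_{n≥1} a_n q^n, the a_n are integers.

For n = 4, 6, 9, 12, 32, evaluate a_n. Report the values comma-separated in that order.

3, 4, 3, 6, 6

q^4  k|4↦f(k): 4:1 2:1 1:1  a_4=3
q^6  k|6↦f(k): 6:1 3:1 2:1 1:1  a_6=4
q^9  k|9↦f(k): 9:1 3:1 1:1  a_9=3
d|12:{1,2,3,4,6,12}  Σf=1+1+1+1+1+1=6
d|32:{1,2,4,8,16,32}  Σf=1+1+1+1+1+1=6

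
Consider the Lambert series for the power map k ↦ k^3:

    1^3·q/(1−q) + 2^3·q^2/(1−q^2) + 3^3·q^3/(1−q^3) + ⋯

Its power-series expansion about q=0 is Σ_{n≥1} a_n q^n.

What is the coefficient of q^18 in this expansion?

a_18 = 6813

[q^18] f(1)=1,f(2)=8,f(3)=27,f(6)=216,f(9)=729,f(18)=5832 ⇒ 6813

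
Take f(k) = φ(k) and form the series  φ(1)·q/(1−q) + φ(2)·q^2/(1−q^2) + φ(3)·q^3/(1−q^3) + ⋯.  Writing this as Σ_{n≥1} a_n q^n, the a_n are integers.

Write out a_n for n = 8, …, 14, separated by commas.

d|8:{1,2,4,8}  Σφ=1+1+2+4=8
d|9:{9,3,1}  Σφ=6+2+1=9
d|10:{1,2,5,10}  Σφ=1+1+4+4=10
n=11: 1·11 11·1  φ→[1+10]=11
q^12  k|12↦φ(k): 12:4 6:2 4:2 3:2 2:1 1:1  a_12=12
q^13  k|13↦φ(k): 1:1 13:12  a_13=13
n=14: 1·14 2·7 7·2 14·1  φ→[1+1+6+6]=14

8, 9, 10, 11, 12, 13, 14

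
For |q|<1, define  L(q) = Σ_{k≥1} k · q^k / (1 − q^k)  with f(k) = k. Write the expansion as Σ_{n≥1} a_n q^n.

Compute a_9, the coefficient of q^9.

a_9 = 13

q^9  k|9↦f(k): 1:1 3:3 9:9  a_9=13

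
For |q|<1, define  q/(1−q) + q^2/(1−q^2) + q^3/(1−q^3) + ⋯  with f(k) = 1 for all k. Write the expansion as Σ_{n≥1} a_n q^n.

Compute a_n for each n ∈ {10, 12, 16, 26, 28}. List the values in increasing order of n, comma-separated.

d|10:{10,5,2,1}  Σf=1+1+1+1=4
n=12: 12·1 6·2 4·3 3·4 2·6 1·12  f→[1+1+1+1+1+1]=6
n=16: 1·16 2·8 4·4 8·2 16·1  f→[1+1+1+1+1]=5
[q^26] f(26)=1,f(13)=1,f(2)=1,f(1)=1 ⇒ 4
n=28: 28·1 14·2 7·4 4·7 2·14 1·28  f→[1+1+1+1+1+1]=6

4, 6, 5, 4, 6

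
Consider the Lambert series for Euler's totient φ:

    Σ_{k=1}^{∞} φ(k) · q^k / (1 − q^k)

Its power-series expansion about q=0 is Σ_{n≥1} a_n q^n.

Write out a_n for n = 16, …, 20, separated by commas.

[q^16] φ(16)=8,φ(8)=4,φ(4)=2,φ(2)=1,φ(1)=1 ⇒ 16
q^17  k|17↦φ(k): 1:1 17:16  a_17=17
n=18: 1·18 2·9 3·6 6·3 9·2 18·1  φ→[1+1+2+2+6+6]=18
[q^19] φ(19)=18,φ(1)=1 ⇒ 19
d|20:{20,10,5,4,2,1}  Σφ=8+4+4+2+1+1=20

16, 17, 18, 19, 20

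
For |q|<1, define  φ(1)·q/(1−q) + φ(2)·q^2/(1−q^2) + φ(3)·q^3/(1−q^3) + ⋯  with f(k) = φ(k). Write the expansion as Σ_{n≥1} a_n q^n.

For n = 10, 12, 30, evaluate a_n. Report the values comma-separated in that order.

n=10: 1·10 2·5 5·2 10·1  φ→[1+1+4+4]=10
q^12  k|12↦φ(k): 1:1 2:1 3:2 4:2 6:2 12:4  a_12=12
d|30:{1,2,3,5,6,10,15,30}  Σφ=1+1+2+4+2+4+8+8=30

10, 12, 30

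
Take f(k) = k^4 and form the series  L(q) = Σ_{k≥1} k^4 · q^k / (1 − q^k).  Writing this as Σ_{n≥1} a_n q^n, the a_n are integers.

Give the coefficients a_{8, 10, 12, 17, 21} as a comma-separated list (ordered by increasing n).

4369, 10642, 22386, 83522, 196964

q^8  k|8↦f(k): 1:1 2:16 4:256 8:4096  a_8=4369
d|10:{10,5,2,1}  Σf=10000+625+16+1=10642
q^12  k|12↦f(k): 12:20736 6:1296 4:256 3:81 2:16 1:1  a_12=22386
[q^17] f(1)=1,f(17)=83521 ⇒ 83522
[q^21] f(1)=1,f(3)=81,f(7)=2401,f(21)=194481 ⇒ 196964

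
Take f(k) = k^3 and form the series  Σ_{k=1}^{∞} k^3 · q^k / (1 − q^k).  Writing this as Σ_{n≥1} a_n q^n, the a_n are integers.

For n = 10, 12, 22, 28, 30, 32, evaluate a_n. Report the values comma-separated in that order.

q^10  k|10↦f(k): 1:1 2:8 5:125 10:1000  a_10=1134
q^12  k|12↦f(k): 12:1728 6:216 4:64 3:27 2:8 1:1  a_12=2044
n=22: 1·22 2·11 11·2 22·1  f→[1+8+1331+10648]=11988
d|28:{28,14,7,4,2,1}  Σf=21952+2744+343+64+8+1=25112
n=30: 30·1 15·2 10·3 6·5 5·6 3·10 2·15 1·30  f→[27000+3375+1000+216+125+27+8+1]=31752
d|32:{1,2,4,8,16,32}  Σf=1+8+64+512+4096+32768=37449

1134, 2044, 11988, 25112, 31752, 37449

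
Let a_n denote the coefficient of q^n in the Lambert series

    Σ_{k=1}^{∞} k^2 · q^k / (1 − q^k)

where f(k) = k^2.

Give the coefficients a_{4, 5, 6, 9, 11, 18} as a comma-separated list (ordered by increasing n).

21, 26, 50, 91, 122, 455

q^4  k|4↦f(k): 4:16 2:4 1:1  a_4=21
[q^5] f(1)=1,f(5)=25 ⇒ 26
[q^6] f(1)=1,f(2)=4,f(3)=9,f(6)=36 ⇒ 50
n=9: 9·1 3·3 1·9  f→[81+9+1]=91
d|11:{1,11}  Σf=1+121=122
d|18:{1,2,3,6,9,18}  Σf=1+4+9+36+81+324=455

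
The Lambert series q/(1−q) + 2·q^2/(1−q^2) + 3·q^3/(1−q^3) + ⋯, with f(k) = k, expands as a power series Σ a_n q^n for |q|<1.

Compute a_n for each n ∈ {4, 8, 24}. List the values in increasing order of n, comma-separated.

d|4:{1,2,4}  Σf=1+2+4=7
[q^8] f(8)=8,f(4)=4,f(2)=2,f(1)=1 ⇒ 15
n=24: 1·24 2·12 3·8 4·6 6·4 8·3 12·2 24·1  f→[1+2+3+4+6+8+12+24]=60

7, 15, 60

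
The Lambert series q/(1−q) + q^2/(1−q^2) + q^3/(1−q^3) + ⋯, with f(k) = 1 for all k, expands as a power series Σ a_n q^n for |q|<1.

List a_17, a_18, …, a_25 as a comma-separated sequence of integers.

2, 6, 2, 6, 4, 4, 2, 8, 3

q^17  k|17↦f(k): 17:1 1:1  a_17=2
n=18: 18·1 9·2 6·3 3·6 2·9 1·18  f→[1+1+1+1+1+1]=6
n=19: 19·1 1·19  f→[1+1]=2
n=20: 1·20 2·10 4·5 5·4 10·2 20·1  f→[1+1+1+1+1+1]=6
d|21:{21,7,3,1}  Σf=1+1+1+1=4
q^22  k|22↦f(k): 1:1 2:1 11:1 22:1  a_22=4
n=23: 1·23 23·1  f→[1+1]=2
n=24: 1·24 2·12 3·8 4·6 6·4 8·3 12·2 24·1  f→[1+1+1+1+1+1+1+1]=8
d|25:{1,5,25}  Σf=1+1+1=3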